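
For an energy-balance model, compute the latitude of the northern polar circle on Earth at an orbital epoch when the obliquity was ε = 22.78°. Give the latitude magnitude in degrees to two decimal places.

67.22°

The polar circle is the lowest latitude that experiences at least one full rotation of continuous daylight at the northern-summer solstice; it lies at |φ| = 90° − ε = 90° − 22.78° = 67.22°.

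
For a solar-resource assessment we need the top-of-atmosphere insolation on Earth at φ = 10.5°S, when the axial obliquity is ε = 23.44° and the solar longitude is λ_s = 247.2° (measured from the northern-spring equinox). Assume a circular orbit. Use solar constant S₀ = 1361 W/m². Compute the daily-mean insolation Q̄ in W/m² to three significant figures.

Solar declination: sin δ = sin ε · sin λ_s = sin 23.44° × sin 247.2° = -0.36671, so δ = -21.513°.
cos H₀ = −tan(-10.5°) tan(-21.513°) = -0.0731, H₀ = 1.6439 rad.
Bracket: H₀ sin φ sin δ + cos φ cos δ sin H₀ = 1.6439×-0.18224×-0.36671 + 0.98325×0.93034×0.99733 = 0.109861 + 0.912314 = 1.022175.
Q̄ = (S₀/π) × [bracket] = (1361/π) × 1.022175 = 442.8 W/m².

Q̄ ≈ 443 W/m²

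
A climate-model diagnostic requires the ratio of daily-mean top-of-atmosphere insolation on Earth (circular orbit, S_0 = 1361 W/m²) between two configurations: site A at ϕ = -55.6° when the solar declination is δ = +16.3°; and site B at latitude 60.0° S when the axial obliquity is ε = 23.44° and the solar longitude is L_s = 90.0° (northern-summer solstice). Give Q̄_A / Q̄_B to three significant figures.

Q̄_A / Q̄_B ≈ 4.20

— Configuration A (ϕ=-55.6°):
cos h₀ = −tan(-55.6°) tan(+16.300°) = 0.4271, h₀ = 1.1295 rad.
Bracket: h₀ sin ϕ sin δ + cos ϕ cos δ sin h₀ = 1.1295×-0.82511×0.28067 + 0.56497×0.95981×0.90422 = -0.261574 + 0.490326 = 0.228752.
Q̄ = (S_0/π) × [bracket] = (1361/π) × 0.228752 = 99.100 W/m².
— Configuration B (ϕ=-60.0°):
Solar declination: sin δ = sin ε · sin L_s = sin 23.44° × sin 90.0° = 0.39779, so δ = +23.440°.
cos h₀ = −tan(-60.0°) tan(+23.440°) = 0.7510, h₀ = 0.7213 rad.
Bracket: h₀ sin ϕ sin δ + cos ϕ cos δ sin h₀ = 0.7213×-0.86603×0.39779 + 0.50000×0.91748×0.66035 = -0.248486 + 0.302929 = 0.054443.
Q̄ = (S_0/π) × [bracket] = (1361/π) × 0.054443 = 23.586 W/m².
Ratio Q̄_A / Q̄_B = 99.100 / 23.586 = 4.202.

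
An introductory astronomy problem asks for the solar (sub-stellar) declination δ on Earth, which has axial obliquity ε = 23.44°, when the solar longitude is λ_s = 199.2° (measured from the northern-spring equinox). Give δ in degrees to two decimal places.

δ = -7.52°

sin δ = sin ε · sin λ_s = sin 23.44° × sin 199.2° = -0.130819.
δ = arcsin(-0.130819) = -7.52°.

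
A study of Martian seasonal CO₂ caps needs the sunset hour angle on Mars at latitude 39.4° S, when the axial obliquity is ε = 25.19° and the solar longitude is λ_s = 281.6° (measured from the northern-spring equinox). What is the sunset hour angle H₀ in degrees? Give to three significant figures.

Solar declination: sin δ = sin ε · sin λ_s = sin 25.19° × sin 281.6° = -0.41693, so δ = -24.641°.
cos H₀ = −tan φ · tan δ = −tan(-39.4°) × tan(-24.641°) = -0.3768, so H₀ = 1.9571 rad = 112.13°.

H₀ = 112°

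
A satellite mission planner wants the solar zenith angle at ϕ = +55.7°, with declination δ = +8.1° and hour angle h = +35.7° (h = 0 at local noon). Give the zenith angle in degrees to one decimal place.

cos θ_z = sin ϕ sin δ + cos ϕ cos δ cos h = 0.116398 + 0.453065 = 0.569463.
θ_z = arccos(0.569463) = 55.3°.

θ_z = 55.3°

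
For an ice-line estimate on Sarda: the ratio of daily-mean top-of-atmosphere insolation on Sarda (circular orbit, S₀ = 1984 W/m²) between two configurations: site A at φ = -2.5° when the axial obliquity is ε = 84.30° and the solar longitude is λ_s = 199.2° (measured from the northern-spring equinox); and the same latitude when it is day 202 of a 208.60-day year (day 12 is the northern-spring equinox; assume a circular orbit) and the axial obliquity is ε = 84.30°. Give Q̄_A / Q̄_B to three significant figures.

Q̄_A / Q̄_B ≈ 1.09

— Configuration A (φ=-2.5°):
Solar declination: sin δ = sin ε · sin λ_s = sin 84.30° × sin 199.2° = -0.32724, so δ = -19.101°.
cos H₀ = −tan(-2.5°) tan(-19.101°) = -0.0151, H₀ = 1.5859 rad.
Bracket: H₀ sin φ sin δ + cos φ cos δ sin H₀ = 1.5859×-0.04362×-0.32724 + 0.99905×0.94494×0.99989 = 0.022637 + 0.943938 = 0.966575.
Q̄ = (S₀/π) × [bracket] = (1984/π) × 0.966575 = 610.42 W/m².
— Configuration B (φ=-2.5°):
Solar longitude: λ_s = 360° × (202 − 12)/208.60 = 327.900°.
sin δ = sin 84.30° × sin 327.900° = -0.52877, so δ = -31.922°.
cos H₀ = −tan(-2.5°) tan(-31.922°) = -0.0272, H₀ = 1.5980 rad.
Bracket: H₀ sin φ sin δ + cos φ cos δ sin H₀ = 1.5980×-0.04362×-0.52877 + 0.99905×0.84877×0.99963 = 0.036858 + 0.847650 = 0.884508.
Q̄ = (S₀/π) × [bracket] = (1984/π) × 0.884508 = 558.59 W/m².
Ratio Q̄_A / Q̄_B = 610.42 / 558.59 = 1.093.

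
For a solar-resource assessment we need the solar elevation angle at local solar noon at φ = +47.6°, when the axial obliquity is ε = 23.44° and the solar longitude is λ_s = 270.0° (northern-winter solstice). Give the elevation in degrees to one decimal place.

19.0°

Solar declination: sin δ = sin ε · sin λ_s = sin 23.44° × sin 270.0° = -0.39779, so δ = -23.440°.
At local noon the hour angle is zero, so the zenith angle equals |φ − δ| = |+47.6° − (-23.440°)| = 71.040°.
Elevation = 90° − 71.040° = 19.0°.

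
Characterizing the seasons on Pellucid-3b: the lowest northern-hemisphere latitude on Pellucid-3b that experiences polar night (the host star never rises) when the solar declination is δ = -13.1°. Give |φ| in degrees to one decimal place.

|φ| = 76.9°

Polar night requires cos H₀ = −tan φ tan δ ≥ 1, i.e. tan φ tan δ ≤ −1.
The boundary is |tan φ| · |tan δ| = 1, so |φ| = 90° − |δ| = 90° − 13.1° = 76.9° in the northern hemisphere.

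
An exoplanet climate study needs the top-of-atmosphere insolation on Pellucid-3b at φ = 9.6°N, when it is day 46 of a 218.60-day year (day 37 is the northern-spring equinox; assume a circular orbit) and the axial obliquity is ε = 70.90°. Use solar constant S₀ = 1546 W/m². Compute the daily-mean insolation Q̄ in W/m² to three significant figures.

Solar longitude: λ_s = 360° × (46 − 37)/218.60 = 14.822°.
sin δ = sin 70.90° × sin 14.822° = 0.24173, so δ = +13.989°.
cos H₀ = −tan(+9.6°) tan(+13.989°) = -0.0421, H₀ = 1.6129 rad.
Bracket: H₀ sin φ sin δ + cos φ cos δ sin H₀ = 1.6129×0.16677×0.24173 + 0.98600×0.97034×0.99911 = 0.065021 + 0.955904 = 1.020925.
Q̄ = (S₀/π) × [bracket] = (1546/π) × 1.020925 = 502.4 W/m².

Q̄ ≈ 502 W/m²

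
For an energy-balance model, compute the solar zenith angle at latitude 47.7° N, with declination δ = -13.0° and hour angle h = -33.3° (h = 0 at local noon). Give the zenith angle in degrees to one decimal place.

θ_z = 67.6°

cos θ_z = sin φ sin δ + cos φ cos δ cos h = -0.166381 + 0.548092 = 0.381711.
θ_z = arccos(0.381711) = 67.6°.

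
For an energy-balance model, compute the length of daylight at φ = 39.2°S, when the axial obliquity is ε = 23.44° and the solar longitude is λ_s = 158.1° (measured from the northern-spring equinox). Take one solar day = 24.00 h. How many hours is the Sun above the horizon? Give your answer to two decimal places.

Solar declination: sin δ = sin ε · sin λ_s = sin 23.44° × sin 158.1° = 0.14837, so δ = +8.532°.
cos H₀ = −tan φ · tan δ = −tan(-39.2°) × tan(+8.532°) = 0.1224, so H₀ = 1.4481 rad = 82.97°.
Daylight = 2H₀/(2π) × 24.00 h = (1.4481/π) × 24.00 = 11.06 h.

11.06 h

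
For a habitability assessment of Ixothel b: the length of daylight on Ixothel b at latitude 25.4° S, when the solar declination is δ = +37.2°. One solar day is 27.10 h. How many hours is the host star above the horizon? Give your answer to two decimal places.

10.37 h

cos h₀ = −tan ϕ · tan δ = −tan(-25.4°) × tan(+37.200°) = 0.3604, so h₀ = 1.2021 rad = 68.87°.
Daylight = 2h₀/(2π) × 27.10 h = (1.2021/π) × 27.10 = 10.37 h.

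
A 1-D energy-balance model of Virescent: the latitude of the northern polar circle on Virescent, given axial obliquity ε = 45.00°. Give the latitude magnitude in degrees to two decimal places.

45.00°

The polar circle is the lowest latitude that experiences at least one full rotation of continuous daylight at the northern-summer solstice; it lies at |φ| = 90° − ε = 90° − 45.00° = 45.00°.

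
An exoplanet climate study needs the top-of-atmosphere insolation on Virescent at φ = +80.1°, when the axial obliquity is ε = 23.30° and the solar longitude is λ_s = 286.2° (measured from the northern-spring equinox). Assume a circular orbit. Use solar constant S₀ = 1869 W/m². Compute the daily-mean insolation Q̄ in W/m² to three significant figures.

Solar declination: sin δ = sin ε · sin λ_s = sin 23.30° × sin 286.2° = -0.37984, so δ = -22.324°.
cos H₀ = −tan(+80.1°) tan(-22.324°) = 2.3527 ≥ 1 ⇒ polar night, H₀ = 0 and Q̄ = 0.

Q̄ ≈ 0.00 W/m²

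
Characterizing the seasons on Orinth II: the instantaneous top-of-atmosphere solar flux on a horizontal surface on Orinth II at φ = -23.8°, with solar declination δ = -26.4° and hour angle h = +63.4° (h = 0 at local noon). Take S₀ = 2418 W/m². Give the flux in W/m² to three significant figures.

1.32e+03 W/m²

cos θ_z = sin φ sin δ + cos φ cos δ cos h = 0.179430 + 0.366957 = 0.546387.
Flux = S₀ · cos θ_z = 2418 × 0.546387 = 1321 W/m².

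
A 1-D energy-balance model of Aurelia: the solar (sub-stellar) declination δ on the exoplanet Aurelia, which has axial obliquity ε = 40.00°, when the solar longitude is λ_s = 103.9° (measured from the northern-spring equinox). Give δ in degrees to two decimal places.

sin δ = sin ε · sin λ_s = sin 40.00° × sin 103.9° = 0.623965.
δ = arcsin(0.623965) = +38.61°.

δ = +38.61°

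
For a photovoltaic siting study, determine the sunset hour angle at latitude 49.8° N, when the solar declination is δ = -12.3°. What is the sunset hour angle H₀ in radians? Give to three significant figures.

cos H₀ = −tan φ · tan δ = −tan(+49.8°) × tan(-12.300°) = 0.2580, so H₀ = 1.3098 rad = 75.05°.

H₀ = 1.31 rad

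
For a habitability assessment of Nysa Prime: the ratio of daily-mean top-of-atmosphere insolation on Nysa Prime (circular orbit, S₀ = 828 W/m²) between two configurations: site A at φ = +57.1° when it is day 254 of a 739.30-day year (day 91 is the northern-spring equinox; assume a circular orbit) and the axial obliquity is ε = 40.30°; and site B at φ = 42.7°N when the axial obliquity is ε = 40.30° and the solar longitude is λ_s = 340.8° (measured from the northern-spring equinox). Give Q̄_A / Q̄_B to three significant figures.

Q̄_A / Q̄_B ≈ 3.31

— Configuration A (φ=+57.1°):
Solar longitude: λ_s = 360° × (254 − 91)/739.30 = 79.372°.
sin δ = sin 40.30° × sin 79.372° = 0.63570, so δ = +39.472°.
cos H₀ = −tan(+57.1°) tan(+39.472°) = -1.2729 ≤ −1 ⇒ polar day, H₀ = π.
Bracket: H₀ sin φ sin δ + cos φ cos δ sin H₀ = 3.1416×0.83962×0.63570 + 0.54317×0.77194×0.00000 = 1.676818 + 0.000000 = 1.676818.
Q̄ = (S₀/π) × [bracket] = (828/π) × 1.676818 = 441.94 W/m².
— Configuration B (φ=+42.7°):
Solar declination: sin δ = sin ε · sin λ_s = sin 40.30° × sin 340.8° = -0.21271, so δ = -12.281°.
cos H₀ = −tan(+42.7°) tan(-12.281°) = 0.2009, H₀ = 1.3685 rad.
Bracket: H₀ sin φ sin δ + cos φ cos δ sin H₀ = 1.3685×0.67816×-0.21271 + 0.73491×0.97712×0.97962 = -0.197408 + 0.703460 = 0.506052.
Q̄ = (S₀/π) × [bracket] = (828/π) × 0.506052 = 133.38 W/m².
Ratio Q̄_A / Q̄_B = 441.94 / 133.38 = 3.313.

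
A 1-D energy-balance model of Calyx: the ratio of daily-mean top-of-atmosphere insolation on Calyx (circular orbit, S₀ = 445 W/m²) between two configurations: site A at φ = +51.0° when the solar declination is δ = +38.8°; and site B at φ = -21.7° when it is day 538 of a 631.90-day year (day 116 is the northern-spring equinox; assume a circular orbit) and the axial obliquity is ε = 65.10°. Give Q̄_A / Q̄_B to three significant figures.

— Configuration A (φ=+51.0°):
cos H₀ = −tan(+51.0°) tan(+38.800°) = -0.9929, H₀ = 3.0222 rad.
Bracket: H₀ sin φ sin δ + cos φ cos δ sin H₀ = 3.0222×0.77715×0.62660 + 0.62932×0.77934×0.11910 = 1.471697 + 0.058413 = 1.530110.
Q̄ = (S₀/π) × [bracket] = (445/π) × 1.530110 = 216.74 W/m².
— Configuration B (φ=-21.7°):
Solar longitude: λ_s = 360° × (538 − 116)/631.90 = 240.418°.
sin δ = sin 65.10° × sin 240.418° = -0.78881, so δ = -52.074°.
cos H₀ = −tan(-21.7°) tan(-52.074°) = -0.5107, H₀ = 2.1068 rad.
Bracket: H₀ sin φ sin δ + cos φ cos δ sin H₀ = 2.1068×-0.36975×-0.78881 + 0.92913×0.61464×0.85975 = 0.614475 + 0.490986 = 1.105461.
Q̄ = (S₀/π) × [bracket] = (445/π) × 1.105461 = 156.59 W/m².
Ratio Q̄_A / Q̄_B = 216.74 / 156.59 = 1.384.

Q̄_A / Q̄_B ≈ 1.38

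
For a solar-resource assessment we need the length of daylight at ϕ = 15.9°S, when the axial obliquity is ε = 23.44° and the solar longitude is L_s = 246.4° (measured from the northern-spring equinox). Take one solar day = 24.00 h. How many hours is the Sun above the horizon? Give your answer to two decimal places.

Solar declination: sin δ = sin ε · sin L_s = sin 23.44° × sin 246.4° = -0.36452, so δ = -21.378°.
cos h₀ = −tan ϕ · tan δ = −tan(-15.9°) × tan(-21.378°) = -0.1115, so h₀ = 1.6825 rad = 96.40°.
Daylight = 2h₀/(2π) × 24.00 h = (1.6825/π) × 24.00 = 12.85 h.

12.85 h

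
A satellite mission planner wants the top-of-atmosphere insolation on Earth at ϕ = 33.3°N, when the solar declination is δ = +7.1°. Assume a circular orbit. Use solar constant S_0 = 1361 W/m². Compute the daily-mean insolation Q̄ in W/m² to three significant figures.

Q̄ ≈ 407 W/m²

cos h₀ = −tan(+33.3°) tan(+7.100°) = -0.0818, h₀ = 1.6527 rad.
Bracket: h₀ sin ϕ sin δ + cos ϕ cos δ sin h₀ = 1.6527×0.54902×0.12360 + 0.83581×0.99233×0.99665 = 0.112150 + 0.826621 = 0.938771.
Q̄ = (S_0/π) × [bracket] = (1361/π) × 0.938771 = 406.7 W/m².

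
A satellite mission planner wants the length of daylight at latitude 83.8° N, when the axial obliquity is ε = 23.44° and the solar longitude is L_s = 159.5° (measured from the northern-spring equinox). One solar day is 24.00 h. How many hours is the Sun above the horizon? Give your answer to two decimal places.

Solar declination: sin δ = sin ε · sin L_s = sin 23.44° × sin 159.5° = 0.13931, so δ = +8.008°.
Sunrise equation: cos h₀ = −tan ϕ · tan δ = -1.2950 ≤ −1, so the Sun never sets (polar day) and h₀ = π.
Daylight = 2h₀/(2π) × 24.00 h = (3.1416/π) × 24.00 = 24.00 h.

24.00 h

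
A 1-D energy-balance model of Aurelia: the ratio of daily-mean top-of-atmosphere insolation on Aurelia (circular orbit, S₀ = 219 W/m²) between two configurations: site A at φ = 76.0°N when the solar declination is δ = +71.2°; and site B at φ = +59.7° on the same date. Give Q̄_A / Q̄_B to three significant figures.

Q̄_A / Q̄_B ≈ 1.12

— Configuration A (φ=+76.0°):
cos H₀ = −tan(+76.0°) tan(+71.200°) = -11.7816 ≤ −1 ⇒ polar day, H₀ = π.
Bracket: H₀ sin φ sin δ + cos φ cos δ sin H₀ = 3.1416×0.97030×0.94665 + 0.24192×0.32227×0.00000 = 2.885668 + 0.000000 = 2.885668.
Q̄ = (S₀/π) × [bracket] = (219/π) × 2.885668 = 201.16 W/m².
— Configuration B (φ=+59.7°):
cos H₀ = −tan(+59.7°) tan(+71.200°) = -5.0269 ≤ −1 ⇒ polar day, H₀ = π.
Bracket: H₀ sin φ sin δ + cos φ cos δ sin H₀ = 3.1416×0.86340×0.94665 + 0.50453×0.32227×0.00000 = 2.567748 + 0.000000 = 2.567748.
Q̄ = (S₀/π) × [bracket] = (219/π) × 2.567748 = 179.00 W/m².
Ratio Q̄_A / Q̄_B = 201.16 / 179.00 = 1.124.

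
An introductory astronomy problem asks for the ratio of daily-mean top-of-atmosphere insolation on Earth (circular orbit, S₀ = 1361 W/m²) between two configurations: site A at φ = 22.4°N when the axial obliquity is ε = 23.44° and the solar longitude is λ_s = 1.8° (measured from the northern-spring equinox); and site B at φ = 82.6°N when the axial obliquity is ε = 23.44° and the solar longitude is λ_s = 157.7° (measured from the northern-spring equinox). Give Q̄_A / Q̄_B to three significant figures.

Q̄_A / Q̄_B ≈ 1.98

— Configuration A (φ=+22.4°):
Solar declination: sin δ = sin ε · sin λ_s = sin 23.44° × sin 1.8° = 0.01249, so δ = +0.716°.
cos H₀ = −tan(+22.4°) tan(+0.716°) = -0.0052, H₀ = 1.5759 rad.
Bracket: H₀ sin φ sin δ + cos φ cos δ sin H₀ = 1.5759×0.38107×0.01249 + 0.92455×0.99992×0.99999 = 0.007501 + 0.924467 = 0.931968.
Q̄ = (S₀/π) × [bracket] = (1361/π) × 0.931968 = 403.75 W/m².
— Configuration B (φ=+82.6°):
Solar declination: sin δ = sin ε · sin λ_s = sin 23.44° × sin 157.7° = 0.15094, so δ = +8.682°.
cos H₀ = −tan(+82.6°) tan(+8.682°) = -1.1757 ≤ −1 ⇒ polar day, H₀ = π.
Bracket: H₀ sin φ sin δ + cos φ cos δ sin H₀ = 3.1416×0.99167×0.15094 + 0.12880×0.98854×0.00000 = 0.470243 + 0.000000 = 0.470243.
Q̄ = (S₀/π) × [bracket] = (1361/π) × 0.470243 = 203.72 W/m².
Ratio Q̄_A / Q̄_B = 403.75 / 203.72 = 1.982.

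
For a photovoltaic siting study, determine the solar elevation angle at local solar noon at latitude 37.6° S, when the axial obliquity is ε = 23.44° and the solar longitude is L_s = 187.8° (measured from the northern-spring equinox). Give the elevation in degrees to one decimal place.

Solar declination: sin δ = sin ε · sin L_s = sin 23.44° × sin 187.8° = -0.05399, so δ = -3.095°.
At local noon the hour angle is zero, so the zenith angle equals |ϕ − δ| = |-37.6° − (-3.095°)| = 34.505°.
Elevation = 90° − 34.505° = 55.5°.

55.5°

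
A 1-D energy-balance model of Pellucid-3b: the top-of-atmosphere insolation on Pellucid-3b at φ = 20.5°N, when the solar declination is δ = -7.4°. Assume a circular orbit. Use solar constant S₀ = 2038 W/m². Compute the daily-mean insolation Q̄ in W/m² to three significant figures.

Q̄ ≈ 557 W/m²

cos H₀ = −tan(+20.5°) tan(-7.400°) = 0.0486, H₀ = 1.5222 rad.
Bracket: H₀ sin φ sin δ + cos φ cos δ sin H₀ = 1.5222×0.35021×-0.12880 + 0.93667×0.99167×0.99882 = -0.068662 + 0.927771 = 0.859109.
Q̄ = (S₀/π) × [bracket] = (2038/π) × 0.859109 = 557.3 W/m².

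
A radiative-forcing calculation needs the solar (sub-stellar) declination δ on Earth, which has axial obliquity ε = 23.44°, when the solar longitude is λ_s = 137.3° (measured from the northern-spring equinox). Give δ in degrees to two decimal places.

sin δ = sin ε · sin λ_s = sin 23.44° × sin 137.3° = 0.269764.
δ = arcsin(0.269764) = +15.65°.

δ = +15.65°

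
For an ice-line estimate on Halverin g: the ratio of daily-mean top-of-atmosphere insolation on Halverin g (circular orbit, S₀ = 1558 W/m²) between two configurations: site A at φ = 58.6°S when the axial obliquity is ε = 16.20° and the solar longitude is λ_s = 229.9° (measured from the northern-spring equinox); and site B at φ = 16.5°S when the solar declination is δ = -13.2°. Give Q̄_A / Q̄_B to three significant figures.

— Configuration A (φ=-58.6°):
Solar declination: sin δ = sin ε · sin λ_s = sin 16.20° × sin 229.9° = -0.21341, so δ = -12.322°.
cos H₀ = −tan(-58.6°) tan(-12.322°) = -0.3579, H₀ = 1.9368 rad.
Bracket: H₀ sin φ sin δ + cos φ cos δ sin H₀ = 1.9368×-0.85355×-0.21341 + 0.52101×0.97696×0.93378 = 0.352800 + 0.475300 = 0.828100.
Q̄ = (S₀/π) × [bracket] = (1558/π) × 0.828100 = 410.68 W/m².
— Configuration B (φ=-16.5°):
cos H₀ = −tan(-16.5°) tan(-13.200°) = -0.0695, H₀ = 1.6403 rad.
Bracket: H₀ sin φ sin δ + cos φ cos δ sin H₀ = 1.6403×-0.28402×-0.22835 + 0.95882×0.97358×0.99758 = 0.106383 + 0.931229 = 1.037612.
Q̄ = (S₀/π) × [bracket] = (1558/π) × 1.037612 = 514.58 W/m².
Ratio Q̄_A / Q̄_B = 410.68 / 514.58 = 0.7981.

Q̄_A / Q̄_B ≈ 0.798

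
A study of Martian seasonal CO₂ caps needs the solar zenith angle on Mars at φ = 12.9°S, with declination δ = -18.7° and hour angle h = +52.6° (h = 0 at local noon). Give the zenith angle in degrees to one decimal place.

cos θ_z = sin φ sin δ + cos φ cos δ cos h = 0.071577 + 0.560792 = 0.632369.
θ_z = arccos(0.632369) = 50.8°.

θ_z = 50.8°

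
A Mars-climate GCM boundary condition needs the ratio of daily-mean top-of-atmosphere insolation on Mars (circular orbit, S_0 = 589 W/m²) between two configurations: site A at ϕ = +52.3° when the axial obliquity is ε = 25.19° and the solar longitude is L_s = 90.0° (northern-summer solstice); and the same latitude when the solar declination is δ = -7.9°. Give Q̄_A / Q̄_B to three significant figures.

Q̄_A / Q̄_B ≈ 2.67

— Configuration A (ϕ=+52.3°):
Solar declination: sin δ = sin ε · sin L_s = sin 25.19° × sin 90.0° = 0.42562, so δ = +25.190°.
cos h₀ = −tan(+52.3°) tan(+25.190°) = -0.6086, h₀ = 2.2250 rad.
Bracket: h₀ sin ϕ sin δ + cos ϕ cos δ sin h₀ = 2.2250×0.79122×0.42562 + 0.61153×0.90490×0.79351 = 0.749289 + 0.439107 = 1.188396.
Q̄ = (S_0/π) × [bracket] = (589/π) × 1.188396 = 222.81 W/m².
— Configuration B (ϕ=+52.3°):
cos h₀ = −tan(+52.3°) tan(-7.900°) = 0.1795, h₀ = 1.3903 rad.
Bracket: h₀ sin ϕ sin δ + cos ϕ cos δ sin h₀ = 1.3903×0.79122×-0.13744 + 0.61153×0.99051×0.98375 = -0.151189 + 0.595884 = 0.444695.
Q̄ = (S_0/π) × [bracket] = (589/π) × 0.444695 = 83.373 W/m².
Ratio Q̄_A / Q̄_B = 222.81 / 83.373 = 2.672.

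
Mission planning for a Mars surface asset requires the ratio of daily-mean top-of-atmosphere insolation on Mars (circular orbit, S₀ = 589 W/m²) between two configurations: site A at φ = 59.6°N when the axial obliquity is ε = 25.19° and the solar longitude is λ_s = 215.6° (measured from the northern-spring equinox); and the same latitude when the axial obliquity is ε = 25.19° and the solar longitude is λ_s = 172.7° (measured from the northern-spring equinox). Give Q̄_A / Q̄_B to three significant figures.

— Configuration A (φ=+59.6°):
Solar declination: sin δ = sin ε · sin λ_s = sin 25.19° × sin 215.6° = -0.24776, so δ = -14.345°.
cos H₀ = −tan(+59.6°) tan(-14.345°) = 0.4359, H₀ = 1.1198 rad.
Bracket: H₀ sin φ sin δ + cos φ cos δ sin H₀ = 1.1198×0.86251×-0.24776 + 0.50603×0.96882×0.90000 = -0.239296 + 0.441227 = 0.201931.
Q̄ = (S₀/π) × [bracket] = (589/π) × 0.201931 = 37.859 W/m².
— Configuration B (φ=+59.6°):
Solar declination: sin δ = sin ε · sin λ_s = sin 25.19° × sin 172.7° = 0.05408, so δ = +3.100°.
cos H₀ = −tan(+59.6°) tan(+3.100°) = -0.0923, H₀ = 1.6632 rad.
Bracket: H₀ sin φ sin δ + cos φ cos δ sin H₀ = 1.6632×0.86251×0.05408 + 0.50603×0.99854×0.99573 = 0.077579 + 0.503134 = 0.580713.
Q̄ = (S₀/π) × [bracket] = (589/π) × 0.580713 = 108.87 W/m².
Ratio Q̄_A / Q̄_B = 37.859 / 108.87 = 0.3477.

Q̄_A / Q̄_B ≈ 0.348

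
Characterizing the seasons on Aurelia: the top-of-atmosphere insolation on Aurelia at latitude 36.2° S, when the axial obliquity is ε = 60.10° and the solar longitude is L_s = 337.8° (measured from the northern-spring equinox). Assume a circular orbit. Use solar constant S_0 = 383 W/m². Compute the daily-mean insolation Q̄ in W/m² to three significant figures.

Q̄ ≈ 133 W/m²

Solar declination: sin δ = sin ε · sin L_s = sin 60.10° × sin 337.8° = -0.32755, so δ = -19.120°.
cos h₀ = −tan(-36.2°) tan(-19.120°) = -0.2537, h₀ = 1.8273 rad.
Bracket: h₀ sin ϕ sin δ + cos ϕ cos δ sin h₀ = 1.8273×-0.59061×-0.32755 + 0.80696×0.94483×0.96728 = 0.353499 + 0.737493 = 1.090992.
Q̄ = (S_0/π) × [bracket] = (383/π) × 1.090992 = 133.0 W/m².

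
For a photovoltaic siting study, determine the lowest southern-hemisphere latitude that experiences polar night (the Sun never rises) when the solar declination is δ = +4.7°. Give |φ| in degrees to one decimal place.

|φ| = 85.3°

Polar night requires cos H₀ = −tan φ tan δ ≥ 1, i.e. tan φ tan δ ≤ −1.
The boundary is |tan φ| · |tan δ| = 1, so |φ| = 90° − |δ| = 90° − 4.7° = 85.3° in the southern hemisphere.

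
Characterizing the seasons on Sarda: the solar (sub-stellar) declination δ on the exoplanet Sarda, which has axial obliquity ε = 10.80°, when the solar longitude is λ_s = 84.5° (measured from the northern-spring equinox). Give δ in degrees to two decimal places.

sin δ = sin ε · sin λ_s = sin 10.80° × sin 84.5° = 0.186519.
δ = arcsin(0.186519) = +10.75°.

δ = +10.75°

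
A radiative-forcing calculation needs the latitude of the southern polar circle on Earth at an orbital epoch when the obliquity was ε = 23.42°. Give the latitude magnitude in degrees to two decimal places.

66.58°

The polar circle is the lowest latitude that experiences at least one full rotation of continuous darkness at the northern-summer solstice; it lies at |φ| = 90° − ε = 90° − 23.42° = 66.58°.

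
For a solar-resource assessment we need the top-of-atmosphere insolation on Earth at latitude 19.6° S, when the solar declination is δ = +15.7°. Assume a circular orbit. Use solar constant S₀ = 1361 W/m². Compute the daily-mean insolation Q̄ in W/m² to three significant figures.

cos H₀ = −tan(-19.6°) tan(+15.700°) = 0.1001, H₀ = 1.4705 rad.
Bracket: H₀ sin φ sin δ + cos φ cos δ sin H₀ = 1.4705×-0.33545×0.27060 + 0.94206×0.96269×0.99498 = -0.133481 + 0.902359 = 0.768878.
Q̄ = (S₀/π) × [bracket] = (1361/π) × 0.768878 = 333.1 W/m².

Q̄ ≈ 333 W/m²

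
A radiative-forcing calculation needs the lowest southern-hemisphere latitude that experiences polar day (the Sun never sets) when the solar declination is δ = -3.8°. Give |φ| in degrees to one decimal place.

Polar day requires cos H₀ = −tan φ tan δ ≤ −1, i.e. tan φ tan δ ≥ 1.
The boundary is |tan φ| · |tan δ| = 1, so |φ| = 90° − |δ| = 90° − 3.8° = 86.2° in the southern hemisphere.

|φ| = 86.2°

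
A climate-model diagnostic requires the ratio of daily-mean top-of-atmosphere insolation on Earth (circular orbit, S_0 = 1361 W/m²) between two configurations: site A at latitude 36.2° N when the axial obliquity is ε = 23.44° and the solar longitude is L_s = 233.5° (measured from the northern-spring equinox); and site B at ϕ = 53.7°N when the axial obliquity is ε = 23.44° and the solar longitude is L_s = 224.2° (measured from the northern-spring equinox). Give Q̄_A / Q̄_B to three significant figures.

— Configuration A (ϕ=+36.2°):
Solar declination: sin δ = sin ε · sin L_s = sin 23.44° × sin 233.5° = -0.31977, so δ = -18.649°.
cos h₀ = −tan(+36.2°) tan(-18.649°) = 0.2470, h₀ = 1.3212 rad.
Bracket: h₀ sin ϕ sin δ + cos ϕ cos δ sin h₀ = 1.3212×0.59061×-0.31977 + 0.80696×0.94750×0.96902 = -0.249521 + 0.740907 = 0.491386.
Q̄ = (S_0/π) × [bracket] = (1361/π) × 0.491386 = 212.88 W/m².
— Configuration B (ϕ=+53.7°):
Solar declination: sin δ = sin ε · sin L_s = sin 23.44° × sin 224.2° = -0.27732, so δ = -16.101°.
cos h₀ = −tan(+53.7°) tan(-16.101°) = 0.3929, h₀ = 1.1670 rad.
Bracket: h₀ sin ϕ sin δ + cos ϕ cos δ sin h₀ = 1.1670×0.80593×-0.27732 + 0.59201×0.96078×0.91956 = -0.260825 + 0.523038 = 0.262213.
Q̄ = (S_0/π) × [bracket] = (1361/π) × 0.262213 = 113.60 W/m².
Ratio Q̄_A / Q̄_B = 212.88 / 113.60 = 1.874.

Q̄_A / Q̄_B ≈ 1.87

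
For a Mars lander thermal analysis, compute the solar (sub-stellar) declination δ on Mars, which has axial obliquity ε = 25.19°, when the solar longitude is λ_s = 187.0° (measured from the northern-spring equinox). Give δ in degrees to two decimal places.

δ = -2.97°

sin δ = sin ε · sin λ_s = sin 25.19° × sin 187.0° = -0.051870.
δ = arcsin(-0.051870) = -2.97°.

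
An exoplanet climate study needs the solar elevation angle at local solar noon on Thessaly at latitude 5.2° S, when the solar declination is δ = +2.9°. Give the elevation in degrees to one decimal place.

81.9°

At local noon the hour angle is zero, so the zenith angle equals |φ − δ| = |-5.2° − (+2.900°)| = 8.100°.
Elevation = 90° − 8.100° = 81.9°.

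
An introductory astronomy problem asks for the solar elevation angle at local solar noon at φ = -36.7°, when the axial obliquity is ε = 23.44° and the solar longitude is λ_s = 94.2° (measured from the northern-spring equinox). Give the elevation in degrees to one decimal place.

29.9°

Solar declination: sin δ = sin ε · sin λ_s = sin 23.44° × sin 94.2° = 0.39672, so δ = +23.373°.
At local noon the hour angle is zero, so the zenith angle equals |φ − δ| = |-36.7° − (+23.373°)| = 60.073°.
Elevation = 90° − 60.073° = 29.9°.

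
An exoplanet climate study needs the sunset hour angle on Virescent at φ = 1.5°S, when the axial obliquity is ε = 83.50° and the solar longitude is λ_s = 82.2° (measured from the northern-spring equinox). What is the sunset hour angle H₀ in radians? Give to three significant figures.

H₀ = 1.42 rad

Solar declination: sin δ = sin ε · sin λ_s = sin 83.50° × sin 82.2° = 0.98438, so δ = +79.860°.
cos H₀ = −tan φ · tan δ = −tan(-1.5°) × tan(+79.860°) = 0.1464, so H₀ = 1.4239 rad = 81.58°.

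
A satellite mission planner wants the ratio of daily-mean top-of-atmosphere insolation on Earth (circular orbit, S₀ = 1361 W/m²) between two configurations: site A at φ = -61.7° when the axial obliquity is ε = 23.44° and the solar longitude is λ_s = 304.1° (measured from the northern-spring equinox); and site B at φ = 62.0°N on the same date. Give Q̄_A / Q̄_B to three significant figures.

— Configuration A (φ=-61.7°):
Solar declination: sin δ = sin ε · sin λ_s = sin 23.44° × sin 304.1° = -0.32939, so δ = -19.232°.
cos H₀ = −tan(-61.7°) tan(-19.232°) = -0.6479, H₀ = 2.2756 rad.
Bracket: H₀ sin φ sin δ + cos φ cos δ sin H₀ = 2.2756×-0.88048×-0.32939 + 0.47409×0.94419×0.76172 = 0.659972 + 0.340970 = 1.000942.
Q̄ = (S₀/π) × [bracket] = (1361/π) × 1.000942 = 433.63 W/m².
— Configuration B (φ=+62.0°):
cos H₀ = −tan(+62.0°) tan(-19.232°) = 0.6561, H₀ = 0.8551 rad.
Bracket: H₀ sin φ sin δ + cos φ cos δ sin H₀ = 0.8551×0.88295×-0.32939 + 0.46947×0.94419×0.75466 = -0.248693 + 0.334517 = 0.085824.
Q̄ = (S₀/π) × [bracket] = (1361/π) × 0.085824 = 37.181 W/m².
Ratio Q̄_A / Q̄_B = 433.63 / 37.181 = 11.66.

Q̄_A / Q̄_B ≈ 11.7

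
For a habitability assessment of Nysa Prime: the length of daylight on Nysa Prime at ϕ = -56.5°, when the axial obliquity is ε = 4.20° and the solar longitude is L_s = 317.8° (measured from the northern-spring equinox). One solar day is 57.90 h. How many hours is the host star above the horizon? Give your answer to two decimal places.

Solar declination: sin δ = sin ε · sin L_s = sin 4.20° × sin 317.8° = -0.04920, so δ = -2.820°.
cos h₀ = −tan ϕ · tan δ = −tan(-56.5°) × tan(-2.820°) = -0.0744, so h₀ = 1.6453 rad = 94.27°.
Daylight = 2h₀/(2π) × 57.90 h = (1.6453/π) × 57.90 = 30.32 h.

30.32 h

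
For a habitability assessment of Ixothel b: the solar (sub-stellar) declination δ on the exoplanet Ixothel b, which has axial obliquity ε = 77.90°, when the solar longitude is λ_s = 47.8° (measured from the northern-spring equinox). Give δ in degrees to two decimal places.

δ = +46.41°

sin δ = sin ε · sin λ_s = sin 77.90° × sin 47.8° = 0.724346.
δ = arcsin(0.724346) = +46.41°.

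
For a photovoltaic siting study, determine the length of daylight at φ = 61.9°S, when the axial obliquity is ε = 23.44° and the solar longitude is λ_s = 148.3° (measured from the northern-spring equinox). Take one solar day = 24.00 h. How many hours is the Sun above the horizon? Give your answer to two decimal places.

8.85 h

Solar declination: sin δ = sin ε · sin λ_s = sin 23.44° × sin 148.3° = 0.20903, so δ = +12.065°.
cos H₀ = −tan φ · tan δ = −tan(-61.9°) × tan(+12.065°) = 0.4003, so H₀ = 1.1589 rad = 66.40°.
Daylight = 2H₀/(2π) × 24.00 h = (1.1589/π) × 24.00 = 8.85 h.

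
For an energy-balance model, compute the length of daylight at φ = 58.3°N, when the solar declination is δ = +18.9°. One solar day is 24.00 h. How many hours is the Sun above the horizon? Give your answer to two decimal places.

cos H₀ = −tan φ · tan δ = −tan(+58.3°) × tan(+18.900°) = -0.5544, so H₀ = 2.1584 rad = 123.67°.
Daylight = 2H₀/(2π) × 24.00 h = (2.1584/π) × 24.00 = 16.49 h.

16.49 h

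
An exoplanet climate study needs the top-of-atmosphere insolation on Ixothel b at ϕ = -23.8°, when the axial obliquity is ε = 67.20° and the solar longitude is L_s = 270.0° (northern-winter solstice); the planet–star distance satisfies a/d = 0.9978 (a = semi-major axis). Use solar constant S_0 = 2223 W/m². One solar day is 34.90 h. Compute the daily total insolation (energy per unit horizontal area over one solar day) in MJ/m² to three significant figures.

Solar declination: sin δ = sin ε · sin L_s = sin 67.20° × sin 270.0° = -0.92186, so δ = -67.200°.
cos h₀ = −tan(-23.8°) tan(-67.200°) = -1.0492 ≤ −1 ⇒ polar day, h₀ = π.
Bracket: h₀ sin ϕ sin δ + cos ϕ cos δ sin h₀ = 3.1416×-0.40355×-0.92186 + 0.91496×0.38752×0.00000 = 1.168727 + 0.000000 = 1.168727.
Inverse-square distance factor (a/d)² = 0.9978² = 0.995605.
Q̄ = (S_0/π) × 0.995605 × [bracket] = (2223/π) × 0.995605 × 1.168727 = 823.36 W/m².
Daily total = Q̄ × 34.90 h × 3600 s/h = 823.36 × 34.90 × 3600 / 10⁶ = 103.4 MJ/m².

103 MJ/m²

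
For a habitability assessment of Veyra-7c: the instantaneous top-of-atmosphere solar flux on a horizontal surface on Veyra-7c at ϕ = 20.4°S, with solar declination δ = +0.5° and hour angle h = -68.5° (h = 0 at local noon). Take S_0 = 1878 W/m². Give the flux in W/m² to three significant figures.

639 W/m²

cos θ_z = sin ϕ sin δ + cos ϕ cos δ cos h = -0.003042 + 0.343502 = 0.340460.
Flux = S_0 · cos θ_z = 1878 × 0.340460 = 639.4 W/m².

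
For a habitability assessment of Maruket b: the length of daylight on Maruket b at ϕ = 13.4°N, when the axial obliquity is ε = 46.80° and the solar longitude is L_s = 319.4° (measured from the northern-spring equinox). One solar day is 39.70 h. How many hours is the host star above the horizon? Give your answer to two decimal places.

Solar declination: sin δ = sin ε · sin L_s = sin 46.80° × sin 319.4° = -0.47439, so δ = -28.320°.
cos h₀ = −tan ϕ · tan δ = −tan(+13.4°) × tan(-28.320°) = 0.1284, so h₀ = 1.4421 rad = 82.62°.
Daylight = 2h₀/(2π) × 39.70 h = (1.4421/π) × 39.70 = 18.22 h.

18.22 h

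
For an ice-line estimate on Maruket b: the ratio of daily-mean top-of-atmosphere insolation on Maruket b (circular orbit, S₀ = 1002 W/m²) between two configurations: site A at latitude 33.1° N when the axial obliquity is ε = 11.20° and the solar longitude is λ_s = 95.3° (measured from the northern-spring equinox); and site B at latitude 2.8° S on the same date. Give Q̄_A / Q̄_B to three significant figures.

— Configuration A (φ=+33.1°):
Solar declination: sin δ = sin ε · sin λ_s = sin 11.20° × sin 95.3° = 0.19340, so δ = +11.152°.
cos H₀ = −tan(+33.1°) tan(+11.152°) = -0.1285, H₀ = 1.6997 rad.
Bracket: H₀ sin φ sin δ + cos φ cos δ sin H₀ = 1.6997×0.54610×0.19340 + 0.83772×0.98112×0.99171 = 0.179515 + 0.815090 = 0.994605.
Q̄ = (S₀/π) × [bracket] = (1002/π) × 0.994605 = 317.23 W/m².
— Configuration B (φ=-2.8°):
cos H₀ = −tan(-2.8°) tan(+11.152°) = 0.0096, H₀ = 1.5612 rad.
Bracket: H₀ sin φ sin δ + cos φ cos δ sin H₀ = 1.5612×-0.04885×0.19340 + 0.99881×0.98112×0.99995 = -0.014750 + 0.979903 = 0.965153.
Q̄ = (S₀/π) × [bracket] = (1002/π) × 0.965153 = 307.83 W/m².
Ratio Q̄_A / Q̄_B = 317.23 / 307.83 = 1.031.

Q̄_A / Q̄_B ≈ 1.03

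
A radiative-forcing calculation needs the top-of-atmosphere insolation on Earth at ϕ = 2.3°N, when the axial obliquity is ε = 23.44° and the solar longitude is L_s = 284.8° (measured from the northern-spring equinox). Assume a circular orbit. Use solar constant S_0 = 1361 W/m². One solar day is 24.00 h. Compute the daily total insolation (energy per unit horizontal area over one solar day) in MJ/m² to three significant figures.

Solar declination: sin δ = sin ε · sin L_s = sin 23.44° × sin 284.8° = -0.38459, so δ = -22.618°.
cos h₀ = −tan(+2.3°) tan(-22.618°) = 0.0167, h₀ = 1.5541 rad.
Bracket: h₀ sin ϕ sin δ + cos ϕ cos δ sin h₀ = 1.5541×0.04013×-0.38459 + 0.99919×0.92309×0.99986 = -0.023985 + 0.922213 = 0.898228.
Q̄ = (S_0/π) × [bracket] = (1361/π) × 0.898228 = 389.13 W/m².
Daily total = Q̄ × 24.00 h × 3600 s/h = 389.13 × 24.00 × 3600 / 10⁶ = 33.62 MJ/m².

33.6 MJ/m²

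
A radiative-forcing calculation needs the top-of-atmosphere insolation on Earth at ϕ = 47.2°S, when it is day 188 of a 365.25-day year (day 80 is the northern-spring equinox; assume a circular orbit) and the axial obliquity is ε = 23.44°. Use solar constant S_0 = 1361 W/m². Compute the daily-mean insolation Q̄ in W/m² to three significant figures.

Q̄ ≈ 109 W/m²

Solar longitude: L_s = 360° × (188 − 80)/365.25 = 106.448°.
sin δ = sin 23.44° × sin 106.448° = 0.38151, so δ = +22.427°.
cos h₀ = −tan(-47.2°) tan(+22.427°) = 0.4457, h₀ = 1.1088 rad.
Bracket: h₀ sin ϕ sin δ + cos ϕ cos δ sin h₀ = 1.1088×-0.73373×0.38151 + 0.67944×0.92436×0.89518 = -0.310381 + 0.562215 = 0.251834.
Q̄ = (S_0/π) × [bracket] = (1361/π) × 0.251834 = 109.1 W/m².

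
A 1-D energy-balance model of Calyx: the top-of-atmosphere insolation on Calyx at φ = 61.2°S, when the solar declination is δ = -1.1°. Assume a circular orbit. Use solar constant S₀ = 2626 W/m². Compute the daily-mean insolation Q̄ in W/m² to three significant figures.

Q̄ ≈ 425 W/m²

cos H₀ = −tan(-61.2°) tan(-1.100°) = -0.0349, H₀ = 1.6057 rad.
Bracket: H₀ sin φ sin δ + cos φ cos δ sin H₀ = 1.6057×-0.87631×-0.01920 + 0.48175×0.99982×0.99939 = 0.027016 + 0.481369 = 0.508385.
Q̄ = (S₀/π) × [bracket] = (2626/π) × 0.508385 = 424.9 W/m².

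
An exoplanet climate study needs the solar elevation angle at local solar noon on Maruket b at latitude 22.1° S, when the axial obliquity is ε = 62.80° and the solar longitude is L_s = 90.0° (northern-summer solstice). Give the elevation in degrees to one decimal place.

Solar declination: sin δ = sin ε · sin L_s = sin 62.80° × sin 90.0° = 0.88942, so δ = +62.800°.
At local noon the hour angle is zero, so the zenith angle equals |ϕ − δ| = |-22.1° − (+62.800°)| = 84.900°.
Elevation = 90° − 84.900° = 5.1°.

5.1°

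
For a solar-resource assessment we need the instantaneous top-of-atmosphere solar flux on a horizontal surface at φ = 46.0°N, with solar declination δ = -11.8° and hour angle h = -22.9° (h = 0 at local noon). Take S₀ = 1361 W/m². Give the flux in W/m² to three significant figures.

cos θ_z = sin φ sin δ + cos φ cos δ cos h = -0.147102 + 0.626386 = 0.479284.
Flux = S₀ · cos θ_z = 1361 × 0.479284 = 652.3 W/m².

652 W/m²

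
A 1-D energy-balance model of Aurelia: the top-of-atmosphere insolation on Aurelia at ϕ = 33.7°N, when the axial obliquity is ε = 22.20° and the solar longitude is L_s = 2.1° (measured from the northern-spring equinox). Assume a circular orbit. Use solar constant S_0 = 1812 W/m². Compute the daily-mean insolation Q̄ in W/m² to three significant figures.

Solar declination: sin δ = sin ε · sin L_s = sin 22.20° × sin 2.1° = 0.01385, so δ = +0.793°.
cos h₀ = −tan(+33.7°) tan(+0.793°) = -0.0092, h₀ = 1.5800 rad.
Bracket: h₀ sin ϕ sin δ + cos ϕ cos δ sin h₀ = 1.5800×0.55484×0.01385 + 0.83195×0.99990×0.99996 = 0.012142 + 0.831834 = 0.843976.
Q̄ = (S_0/π) × [bracket] = (1812/π) × 0.843976 = 486.8 W/m².

Q̄ ≈ 487 W/m²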